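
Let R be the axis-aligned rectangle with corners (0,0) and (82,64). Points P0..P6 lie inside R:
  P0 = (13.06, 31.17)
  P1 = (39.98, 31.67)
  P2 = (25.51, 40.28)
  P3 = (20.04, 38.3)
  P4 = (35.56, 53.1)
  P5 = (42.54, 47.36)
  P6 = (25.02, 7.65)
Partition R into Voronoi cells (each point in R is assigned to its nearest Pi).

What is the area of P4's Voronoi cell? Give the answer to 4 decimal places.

1. box [0,82]×[0,64]: [(0, 0) (82, 0) (82, 64) (0, 64)]
2. ⊥bis P4·P0 via (24.31,42.135): [(65.3776, 0) (82, 0) (82, 64) (2.9989, 64)]  |A|=3059.9522
3. ⊥bis P4·P1 via (37.77,42.385): [(26.3601, 40.0317) (82, 51.5076) (82, 64) (2.9989, 64)]  |A|=1294.3014
4. ⊥bis P4·P2 via (30.535,46.69): [(36.3897, 42.1003) (82, 51.5076) (82, 64) (8.454, 64)]  |A|=1090.2092
5. ⊥bis P4·P3 via (27.8,45.7): [(15.9608, 58.1152) (36.3897, 42.1003) (82, 51.5076) (82, 64) (10.349, 64)]  |A|=1084.6334
6. ⊥bis P4·P5 via (39.05,50.23): [(15.9608, 58.1152) (33.9423, 44.0189) (50.3738, 64) (10.349, 64)]  |A|=413.2257
7. ⊥bis P4·P6 via (30.29,30.375): [(15.9608, 58.1152) (33.9423, 44.0189) (50.3738, 64) (10.349, 64)]  |A|=413.2257
8. canonical 4-gon: [(15.9608, 58.1152) (33.9423, 44.0189) (50.3738, 64) (10.349, 64)]
9. shoelace: 413.2257

Area of P4's cell: 413.2257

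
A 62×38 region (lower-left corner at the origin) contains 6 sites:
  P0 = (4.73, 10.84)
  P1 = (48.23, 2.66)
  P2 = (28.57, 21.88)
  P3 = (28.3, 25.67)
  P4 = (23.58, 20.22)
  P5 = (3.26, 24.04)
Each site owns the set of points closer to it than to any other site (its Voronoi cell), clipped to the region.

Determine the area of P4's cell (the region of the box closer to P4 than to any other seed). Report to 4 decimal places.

Area of P4's cell: 336.4893

1. box [0,62]×[0,38]: [(0, 0) (62, 0) (62, 38) (0, 38)]
2. ⊥bis P4·P0 via (14.155,15.53): [(21.8829, 0) (62, 0) (62, 38) (2.9736, 38)]  |A|=1883.7252
3. ⊥bis P4·P1 via (35.905,11.44): [(21.8829, 0) (27.7555, 0) (54.8256, 38) (2.9736, 38)]  |A|=1096.7658
4. ⊥bis P4·P2 via (26.075,21.05): [(21.8829, 0) (27.7555, 0) (31.3834, 5.0928) (20.4363, 38) (2.9736, 38)]  |A|=530.9376
5. ⊥bis P4·P3 via (25.94,22.945): [(21.8829, 0) (27.7555, 0) (31.3834, 5.0928) (25.2441, 23.5477) (8.5566, 38) (2.9736, 38)]  |A|=445.0926
6. ⊥bis P4·P5 via (13.42,22.13): [(12.721, 18.4118) (21.8829, 0) (27.7555, 0) (31.3834, 5.0928) (25.2441, 23.5477) (15.3048, 32.1557)]  |A|=336.4893
7. canonical 6-gon: [(12.721, 18.4118) (21.8829, 0) (27.7555, 0) (31.3834, 5.0928) (25.2441, 23.5477) (15.3048, 32.1557)]
8. shoelace: 336.4893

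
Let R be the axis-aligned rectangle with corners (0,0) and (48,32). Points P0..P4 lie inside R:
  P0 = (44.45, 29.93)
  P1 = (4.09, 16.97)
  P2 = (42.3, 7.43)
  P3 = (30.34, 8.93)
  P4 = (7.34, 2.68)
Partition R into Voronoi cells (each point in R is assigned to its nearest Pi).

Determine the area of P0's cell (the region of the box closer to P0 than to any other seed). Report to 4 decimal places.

Area of P0's cell: 254.6751

1. box [0,48]×[0,32]: [(0, 0) (48, 0) (48, 32) (0, 32)]
2. ⊥bis P0·P1 via (24.27,23.45): [(31.8, 0) (48, 0) (48, 32) (21.5245, 32)]  |A|=682.8074
3. ⊥bis P0·P2 via (43.375,18.68): [(25.2454, 20.4124) (48, 18.2381) (48, 32) (21.5245, 32)]  |A|=309.9676
4. ⊥bis P0·P3 via (37.395,19.43): [(22.3051, 29.5689) (37.7048, 19.2218) (48, 18.2381) (48, 32) (21.5245, 32)]  |A|=254.6751
5. ⊥bis P0·P4 via (25.895,16.305): [(22.3051, 29.5689) (37.7048, 19.2218) (48, 18.2381) (48, 32) (21.5245, 32)]  |A|=254.6751
6. canonical 5-gon: [(22.3051, 29.5689) (37.7048, 19.2218) (48, 18.2381) (48, 32) (21.5245, 32)]
7. shoelace: 254.6751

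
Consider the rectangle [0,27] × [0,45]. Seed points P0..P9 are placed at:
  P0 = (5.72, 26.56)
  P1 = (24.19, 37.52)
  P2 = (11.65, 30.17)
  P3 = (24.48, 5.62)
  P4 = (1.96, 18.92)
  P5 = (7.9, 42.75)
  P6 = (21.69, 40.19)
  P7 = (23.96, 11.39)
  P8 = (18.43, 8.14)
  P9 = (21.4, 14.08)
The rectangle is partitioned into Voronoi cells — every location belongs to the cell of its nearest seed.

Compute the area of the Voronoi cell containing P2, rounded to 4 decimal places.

Area of P2's cell: 164.9279

1. box [0,27]×[0,45]: [(0, 0) (27, 0) (27, 45) (0, 45)]
2. ⊥bis P2·P0 via (8.685,28.365): [(0, 42.6315) (25.9527, 0) (27, 0) (27, 45) (0, 45)]  |A|=661.7981
3. ⊥bis P2·P1 via (17.92,33.845): [(0, 42.6315) (25.9527, 0) (27, 0) (27, 18.3534) (11.3818, 45) (0, 45)]  |A|=453.712
4. ⊥bis P2·P3 via (18.065,17.895): [(0, 42.6315) (15.7844, 16.7031) (25.1105, 21.5771) (11.3818, 45) (0, 45)]  |A|=322.4066
5. ⊥bis P2·P4 via (6.805,24.545): [(0, 42.6315) (15.6466, 16.9294) (15.8621, 16.7438) (25.1105, 21.5771) (11.3818, 45) (0, 45)]  |A|=322.395
6. ⊥bis P2·P5 via (9.775,36.46): [(4.6814, 34.9416) (15.6466, 16.9294) (15.8621, 16.7438) (25.1105, 21.5771) (15.4038, 38.1379)]  |A|=216.3929
7. ⊥bis P2·P6 via (16.67,35.18): [(14.1045, 37.7506) (4.6814, 34.9416) (15.6466, 16.9294) (15.8621, 16.7438) (25.1105, 21.5771) (17.8028, 34.0449)]  |A|=213.2693
8. ⊥bis P2·P7 via (17.805,20.78): [(14.1045, 37.7506) (4.6814, 34.9416) (14.5867, 18.6705) (23.4203, 24.4608) (17.8028, 34.0449)]  |A|=183.5582
9. ⊥bis P2·P8 via (15.04,19.155): [(14.1045, 37.7506) (4.6814, 34.9416) (14.4098, 18.9611) (15.579, 19.3209) (23.4203, 24.4608) (17.8028, 34.0449)]  |A|=183.3565
10. ⊥bis P2·P9 via (16.525,22.125): [(14.1045, 37.7506) (4.6814, 34.9416) (13.5728, 20.3361) (22.6234, 25.8204) (17.8028, 34.0449)]  |A|=164.9279
11. canonical 5-gon: [(14.1045, 37.7506) (4.6814, 34.9416) (13.5728, 20.3361) (22.6234, 25.8204) (17.8028, 34.0449)]
12. shoelace: 164.9279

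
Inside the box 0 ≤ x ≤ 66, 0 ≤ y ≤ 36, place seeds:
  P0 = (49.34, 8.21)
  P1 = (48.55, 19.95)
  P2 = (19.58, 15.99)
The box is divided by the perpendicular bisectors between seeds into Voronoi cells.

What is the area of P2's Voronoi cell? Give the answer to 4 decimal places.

Area of P2's cell: 1191.9103

1. box [0,66]×[0,36]: [(0, 0) (66, 0) (66, 36) (0, 36)]
2. ⊥bis P2·P0 via (34.46,12.1): [(0, 0) (31.2968, 0) (40.7081, 36) (0, 36)]  |A|=1296.0866
3. ⊥bis P2·P1 via (34.065,17.97): [(0, 0) (31.2968, 0) (34.7275, 13.1233) (31.6004, 36) (0, 36)]  |A|=1191.9103
4. canonical 5-gon: [(0, 0) (31.2968, 0) (34.7275, 13.1233) (31.6004, 36) (0, 36)]
5. shoelace: 1191.9103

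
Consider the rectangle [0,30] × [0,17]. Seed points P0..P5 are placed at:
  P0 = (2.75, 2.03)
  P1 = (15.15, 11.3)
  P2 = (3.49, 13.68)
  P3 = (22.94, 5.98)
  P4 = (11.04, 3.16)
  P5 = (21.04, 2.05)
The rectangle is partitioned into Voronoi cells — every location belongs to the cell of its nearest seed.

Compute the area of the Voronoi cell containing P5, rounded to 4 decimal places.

Area of P5's cell: 47.9808

1. box [0,30]×[0,17]: [(0, 0) (30, 0) (30, 17) (0, 17)]
2. ⊥bis P5·P0 via (11.895,2.04): [(11.8972, 0) (30, 0) (30, 17) (11.8786, 17)]  |A|=307.9051
3. ⊥bis P5·P1 via (18.095,6.675): [(11.8942, 2.7266) (11.8972, 0) (30, 0) (30, 14.2556)]  |A|=153.7338
4. ⊥bis P5·P2 via (12.265,7.865): [(11.8942, 2.7266) (11.8972, 0) (30, 0) (30, 14.2556)]  |A|=153.7338
5. ⊥bis P5·P3 via (21.99,4.015): [(17.4015, 6.2334) (11.8942, 2.7266) (11.8972, 0) (30, 0) (30, 0.1425)]  |A|=64.8315
6. ⊥bis P5·P4 via (16.04,2.605): [(17.4015, 6.2334) (16.3698, 5.5765) (15.7508, 0) (30, 0) (30, 0.1425)]  |A|=47.9808
7. canonical 5-gon: [(17.4015, 6.2334) (16.3698, 5.5765) (15.7508, 0) (30, 0) (30, 0.1425)]
8. shoelace: 47.9808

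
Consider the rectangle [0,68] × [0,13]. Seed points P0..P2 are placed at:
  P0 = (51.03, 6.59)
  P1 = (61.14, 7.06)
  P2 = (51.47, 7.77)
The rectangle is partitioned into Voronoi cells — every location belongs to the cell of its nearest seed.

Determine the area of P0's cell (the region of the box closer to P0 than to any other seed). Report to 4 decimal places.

1. box [0,68]×[0,13]: [(0, 0) (68, 0) (68, 13) (0, 13)]
2. ⊥bis P0·P1 via (56.085,6.825): [(0, 0) (56.4023, 0) (55.7979, 13) (0, 13)]  |A|=729.3014
3. ⊥bis P0·P2 via (51.25,7.18): [(0, 0) (56.4023, 0) (56.1535, 5.3516) (35.6418, 13) (0, 13)]  |A|=652.2202
4. canonical 5-gon: [(0, 0) (56.4023, 0) (56.1535, 5.3516) (35.6418, 13) (0, 13)]
5. shoelace: 652.2202

Area of P0's cell: 652.2202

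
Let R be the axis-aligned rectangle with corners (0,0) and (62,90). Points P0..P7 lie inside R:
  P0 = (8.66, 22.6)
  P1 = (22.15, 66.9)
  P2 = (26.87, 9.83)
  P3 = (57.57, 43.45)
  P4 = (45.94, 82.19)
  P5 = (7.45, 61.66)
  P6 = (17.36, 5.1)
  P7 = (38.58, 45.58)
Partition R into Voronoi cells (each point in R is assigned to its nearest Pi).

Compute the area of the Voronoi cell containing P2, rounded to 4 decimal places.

Area of P2's cell: 902.1964

1. box [0,62]×[0,90]: [(0, 0) (62, 0) (62, 90) (0, 90)]
2. ⊥bis P2·P0 via (17.765,16.215): [(6.394, 0) (62, 0) (62, 79.294)]  |A|=2204.6114
3. ⊥bis P2·P1 via (24.51,38.365): [(33.839, 39.1366) (6.394, 0) (62, 0) (62, 41.4656)]  |A|=1671.9693
4. ⊥bis P2·P3 via (42.22,26.64): [(31.7684, 36.1838) (6.394, 0) (62, 0) (62, 8.578)]  |A|=1135.6815
5. ⊥bis P2·P4 via (36.405,46.01): [(31.7684, 36.1838) (6.394, 0) (62, 0) (62, 8.578)]  |A|=1135.6815
6. ⊥bis P2·P5 via (17.16,35.745): [(31.7684, 36.1838) (6.394, 0) (62, 0) (62, 8.578)]  |A|=1135.6815
7. ⊥bis P2·P6 via (22.115,7.465): [(31.7684, 36.1838) (17.7638, 16.2133) (25.8279, 0) (62, 0) (62, 8.578)]  |A|=978.1377
8. ⊥bis P2·P7 via (32.725,27.705): [(45.7124, 23.451) (27.1119, 29.5436) (17.7638, 16.2133) (25.8279, 0) (62, 0) (62, 8.578)]  |A|=902.1964
9. canonical 6-gon: [(45.7124, 23.451) (27.1119, 29.5436) (17.7638, 16.2133) (25.8279, 0) (62, 0) (62, 8.578)]
10. shoelace: 902.1964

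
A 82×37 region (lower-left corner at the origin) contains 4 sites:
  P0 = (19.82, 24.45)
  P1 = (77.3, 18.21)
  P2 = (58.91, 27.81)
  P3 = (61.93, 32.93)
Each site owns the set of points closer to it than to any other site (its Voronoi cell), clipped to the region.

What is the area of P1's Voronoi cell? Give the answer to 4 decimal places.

Area of P1's cell: 570.7457

1. box [0,82]×[0,37]: [(0, 0) (82, 0) (82, 37) (0, 37)]
2. ⊥bis P1·P0 via (48.56,21.33): [(46.2444, 0) (82, 0) (82, 37) (50.2611, 37)]  |A|=1248.6473
3. ⊥bis P1·P2 via (68.105,23.01): [(56.0933, 0) (82, 0) (82, 37) (75.4081, 37)]  |A|=601.225
4. ⊥bis P1·P3 via (69.615,25.57): [(69.2334, 25.1715) (56.0933, 0) (82, 0) (82, 37) (80.5616, 37)]  |A|=570.7457
5. canonical 5-gon: [(69.2334, 25.1715) (56.0933, 0) (82, 0) (82, 37) (80.5616, 37)]
6. shoelace: 570.7457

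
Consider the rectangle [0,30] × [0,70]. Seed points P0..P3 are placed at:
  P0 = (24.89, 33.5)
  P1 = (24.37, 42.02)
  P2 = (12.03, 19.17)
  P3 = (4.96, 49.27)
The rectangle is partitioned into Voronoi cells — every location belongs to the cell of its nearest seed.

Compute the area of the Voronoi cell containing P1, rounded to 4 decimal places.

1. box [0,30]×[0,70]: [(0, 0) (30, 0) (30, 70) (0, 70)]
2. ⊥bis P1·P0 via (24.63,37.76): [(0, 36.2568) (30, 38.0877) (30, 70) (0, 70)]  |A|=984.8324
3. ⊥bis P1·P2 via (18.2,30.595): [(0, 40.4238) (6.9326, 36.6799) (30, 38.0877) (30, 70) (0, 70)]  |A|=970.3882
4. ⊥bis P1·P3 via (14.665,45.645): [(11.4186, 36.9537) (30, 38.0877) (30, 70) (23.7621, 70)]  |A|=399.5574
5. canonical 4-gon: [(11.4186, 36.9537) (30, 38.0877) (30, 70) (23.7621, 70)]
6. shoelace: 399.5574

Area of P1's cell: 399.5574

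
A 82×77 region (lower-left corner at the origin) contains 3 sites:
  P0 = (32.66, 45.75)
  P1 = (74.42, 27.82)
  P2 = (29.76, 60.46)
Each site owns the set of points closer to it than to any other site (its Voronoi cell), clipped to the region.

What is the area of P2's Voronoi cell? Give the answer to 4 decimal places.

Area of P2's cell: 1619.2530

1. box [0,82]×[0,77]: [(0, 0) (82, 0) (82, 77) (0, 77)]
2. ⊥bis P2·P0 via (31.21,53.105): [(0, 46.9521) (82, 63.118) (82, 77) (0, 77)]  |A|=1801.1261
3. ⊥bis P2·P1 via (52.09,44.14): [(0, 46.9521) (63.26, 59.4235) (76.1059, 77) (0, 77)]  |A|=1619.253
4. canonical 4-gon: [(0, 46.9521) (63.26, 59.4235) (76.1059, 77) (0, 77)]
5. shoelace: 1619.253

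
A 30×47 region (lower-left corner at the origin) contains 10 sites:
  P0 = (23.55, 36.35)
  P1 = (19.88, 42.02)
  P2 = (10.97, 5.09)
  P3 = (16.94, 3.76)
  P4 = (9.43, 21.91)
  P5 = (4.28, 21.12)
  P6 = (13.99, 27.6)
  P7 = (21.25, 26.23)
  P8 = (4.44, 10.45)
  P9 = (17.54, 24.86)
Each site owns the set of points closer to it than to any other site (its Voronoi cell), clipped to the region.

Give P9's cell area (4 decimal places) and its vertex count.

Area of P9's cell: 80.8870 (4 vertices)

1. box [0,30]×[0,47]: [(0, 0) (30, 0) (30, 47) (0, 47)]
2. ⊥bis P9·P0 via (20.545,30.605): [(0, 41.3513) (0, 0) (30, 0) (30, 25.6594)]  |A|=1005.1616
3. ⊥bis P9·P1 via (18.71,33.44): [(13.8608, 34.1013) (0, 35.9914) (0, 0) (30, 0) (30, 25.6594)]  |A|=968.0148
4. ⊥bis P9·P2 via (14.255,14.975): [(13.8608, 34.1013) (0, 35.9914) (0, 19.7122) (30, 9.7426) (30, 25.6594)]  |A|=526.1922
5. ⊥bis P9·P3 via (17.24,14.31): [(13.8608, 34.1013) (0, 35.9914) (0, 19.7122) (16.164, 14.3406) (30, 13.9472) (30, 25.6594)]  |A|=497.105
6. ⊥bis P9·P4 via (13.485,23.385): [(13.8608, 34.1013) (9.3639, 34.7145) (16.7813, 14.323) (30, 13.9472) (30, 25.6594)]  |A|=268.2606
7. ⊥bis P9·P5 via (10.91,22.99): [(13.8608, 34.1013) (9.3639, 34.7145) (16.7813, 14.323) (30, 13.9472) (30, 25.6594)]  |A|=268.2606
8. ⊥bis P9·P6 via (15.765,26.23): [(19.5453, 31.1279) (13.512, 23.3109) (16.7813, 14.323) (30, 13.9472) (30, 25.6594)]  |A|=212.7045
9. ⊥bis P9·P7 via (19.395,25.545): [(18.0492, 29.1895) (13.512, 23.3109) (16.7813, 14.323) (23.6107, 14.1288)]  |A|=80.887
10. ⊥bis P9·P8 via (10.99,17.655): [(18.0492, 29.1895) (13.512, 23.3109) (16.7813, 14.323) (23.6107, 14.1288)]  |A|=80.887
11. canonical 4-gon: [(18.0492, 29.1895) (13.512, 23.3109) (16.7813, 14.323) (23.6107, 14.1288)]
12. shoelace: 80.887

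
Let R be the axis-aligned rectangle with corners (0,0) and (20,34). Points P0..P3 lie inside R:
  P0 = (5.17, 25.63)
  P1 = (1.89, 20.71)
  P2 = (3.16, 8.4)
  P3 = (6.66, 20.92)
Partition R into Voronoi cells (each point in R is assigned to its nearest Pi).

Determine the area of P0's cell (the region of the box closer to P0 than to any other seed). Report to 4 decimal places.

Area of P0's cell: 180.0225

1. box [0,20]×[0,34]: [(0, 0) (20, 0) (20, 34) (0, 34)]
2. ⊥bis P0·P1 via (3.53,23.17): [(0, 25.5233) (20, 12.19) (20, 34) (0, 34)]  |A|=302.8667
3. ⊥bis P0·P2 via (4.165,17.015): [(0, 25.5233) (14.586, 15.7993) (20, 15.1677) (20, 34) (0, 34)]  |A|=294.806
4. ⊥bis P0·P3 via (5.915,23.275): [(0, 25.5233) (4.1907, 22.7295) (20, 27.7308) (20, 34) (0, 34)]  |A|=180.0225
5. canonical 5-gon: [(0, 25.5233) (4.1907, 22.7295) (20, 27.7308) (20, 34) (0, 34)]
6. shoelace: 180.0225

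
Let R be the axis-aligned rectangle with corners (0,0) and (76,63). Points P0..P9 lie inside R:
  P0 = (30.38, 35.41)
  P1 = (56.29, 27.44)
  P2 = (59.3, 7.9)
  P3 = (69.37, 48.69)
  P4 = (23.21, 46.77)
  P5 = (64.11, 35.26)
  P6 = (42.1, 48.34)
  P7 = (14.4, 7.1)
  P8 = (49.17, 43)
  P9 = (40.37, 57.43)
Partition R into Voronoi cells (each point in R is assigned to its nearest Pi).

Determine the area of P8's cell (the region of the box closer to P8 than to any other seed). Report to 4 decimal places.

Area of P8's cell: 267.9737

1. box [0,76]×[0,63]: [(0, 0) (76, 0) (76, 63) (0, 63)]
2. ⊥bis P8·P0 via (39.775,39.205): [(55.6114, 0) (76, 0) (76, 63) (30.1633, 63)]  |A|=2086.0973
3. ⊥bis P8·P1 via (52.73,35.22): [(43.1546, 30.8384) (76, 45.868) (76, 63) (30.1633, 63)]  |A|=1018.4445
4. ⊥bis P8·P2 via (54.235,25.45): [(43.1546, 30.8384) (76, 45.868) (76, 63) (30.1633, 63)]  |A|=1018.4445
5. ⊥bis P8·P3 via (59.27,45.845): [(43.1546, 30.8384) (61.1744, 39.084) (54.4377, 63) (30.1633, 63)]  |A|=633.6073
6. ⊥bis P8·P4 via (36.19,44.885): [(36.5313, 47.2352) (43.1546, 30.8384) (61.1744, 39.084) (54.4377, 63) (38.8207, 63)]  |A|=565.3659
7. ⊥bis P8·P5 via (56.64,39.13): [(36.5313, 47.2352) (43.1546, 30.8384) (55.1998, 36.3502) (59.569, 44.7836) (54.4377, 63) (38.8207, 63)]  |A|=546.145
8. ⊥bis P8·P6 via (45.635,45.67): [(40.1154, 38.3622) (43.1546, 30.8384) (55.1998, 36.3502) (59.569, 44.7836) (55.6021, 58.8662)]  |A|=271.4055
9. ⊥bis P8·P7 via (31.785,25.05): [(40.1154, 38.3622) (43.1546, 30.8384) (55.1998, 36.3502) (59.569, 44.7836) (55.6021, 58.8662)]  |A|=271.4055
10. ⊥bis P8·P9 via (44.77,50.215): [(52.7381, 55.0743) (40.1154, 38.3622) (43.1546, 30.8384) (55.1998, 36.3502) (59.569, 44.7836) (56.0938, 57.1207)]  |A|=267.9737
11. canonical 6-gon: [(52.7381, 55.0743) (40.1154, 38.3622) (43.1546, 30.8384) (55.1998, 36.3502) (59.569, 44.7836) (56.0938, 57.1207)]
12. shoelace: 267.9737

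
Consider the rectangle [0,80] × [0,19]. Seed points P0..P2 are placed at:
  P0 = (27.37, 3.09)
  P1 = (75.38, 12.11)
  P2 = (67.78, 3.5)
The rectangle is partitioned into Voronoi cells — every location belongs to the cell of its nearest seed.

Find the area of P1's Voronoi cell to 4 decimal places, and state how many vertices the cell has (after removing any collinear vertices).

Area of P1's cell: 196.5436 (3 vertices)

1. box [0,80]×[0,19]: [(0, 0) (80, 0) (80, 19) (0, 19)]
2. ⊥bis P1·P0 via (51.375,7.6): [(52.8029, 0) (80, 0) (80, 19) (49.2332, 19)]  |A|=550.6574
3. ⊥bis P1·P2 via (71.58,7.805): [(80, 0.3727) (80, 19) (58.8972, 19)]  |A|=196.5436
4. canonical 3-gon: [(80, 0.3727) (80, 19) (58.8972, 19)]
5. shoelace: 196.5436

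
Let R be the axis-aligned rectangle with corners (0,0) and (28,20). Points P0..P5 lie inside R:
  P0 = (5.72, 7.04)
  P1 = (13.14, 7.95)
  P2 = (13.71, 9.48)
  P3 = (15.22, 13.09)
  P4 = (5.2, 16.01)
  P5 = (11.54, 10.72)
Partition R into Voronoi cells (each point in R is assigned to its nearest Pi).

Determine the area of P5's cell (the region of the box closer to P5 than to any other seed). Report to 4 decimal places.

1. box [0,28]×[0,20]: [(0, 0) (28, 0) (28, 20) (0, 20)]
2. ⊥bis P5·P0 via (8.63,8.88): [(14.2448, 0) (28, 0) (28, 20) (1.5988, 20)]  |A|=401.5636
3. ⊥bis P5·P1 via (12.34,9.335): [(9.4118, 7.6436) (28, 18.3805) (28, 20) (1.5988, 20)]  |A|=178.1638
4. ⊥bis P5·P2 via (12.625,10.1): [(9.4118, 7.6436) (12.1129, 9.2038) (18.2821, 20) (1.5988, 20)]  |A|=112.8412
5. ⊥bis P5·P3 via (13.38,11.905): [(9.4118, 7.6436) (12.1129, 9.2038) (13.5265, 11.6776) (8.1666, 20) (1.5988, 20)]  |A|=70.7485
6. ⊥bis P5·P4 via (8.37,13.365): [(6.9046, 11.6087) (9.4118, 7.6436) (12.1129, 9.2038) (13.5265, 11.6776) (10.6669, 16.1178)]  |A|=30.2524
7. canonical 5-gon: [(6.9046, 11.6087) (9.4118, 7.6436) (12.1129, 9.2038) (13.5265, 11.6776) (10.6669, 16.1178)]
8. shoelace: 30.2524

Area of P5's cell: 30.2524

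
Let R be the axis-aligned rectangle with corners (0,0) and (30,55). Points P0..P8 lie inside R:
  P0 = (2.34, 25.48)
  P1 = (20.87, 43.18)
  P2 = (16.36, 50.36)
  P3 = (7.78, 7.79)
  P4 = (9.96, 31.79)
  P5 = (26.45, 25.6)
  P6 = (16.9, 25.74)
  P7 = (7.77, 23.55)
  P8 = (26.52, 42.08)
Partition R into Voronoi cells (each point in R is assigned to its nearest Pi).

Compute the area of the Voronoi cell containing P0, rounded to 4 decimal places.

1. box [0,30]×[0,55]: [(0, 0) (30, 0) (30, 55) (0, 55)]
2. ⊥bis P0·P1 via (11.605,34.33): [(0, 46.4792) (0, 0) (30, 0) (30, 15.0724)]  |A|=923.274
3. ⊥bis P0·P2 via (9.35,37.92): [(6.807, 39.353) (0, 43.1888) (0, 0) (30, 0) (30, 15.0724)]  |A|=912.075
4. ⊥bis P0·P3 via (5.06,16.635): [(23.1837, 22.2084) (6.807, 39.353) (0, 43.1888) (0, 15.079)]  |A|=352.7875
5. ⊥bis P0·P4 via (6.15,28.635): [(13.8489, 19.3377) (0, 36.0618) (0, 15.079)]  |A|=145.2946
6. ⊥bis P0·P5 via (14.395,25.54): [(13.8489, 19.3377) (0, 36.0618) (0, 15.079)]  |A|=145.2946
7. ⊥bis P0·P6 via (9.62,25.61): [(9.7545, 18.0786) (9.6413, 24.4189) (0, 36.0618) (0, 15.079)]  |A|=132.2434
8. ⊥bis P0·P7 via (5.055,24.515): [(1.9099, 15.6663) (6.4085, 28.3229) (0, 36.0618) (0, 15.079)]  |A|=77.9989
9. ⊥bis P0·P8 via (14.43,33.78): [(1.9099, 15.6663) (6.4085, 28.3229) (0, 36.0618) (0, 15.079)]  |A|=77.9989
10. canonical 4-gon: [(1.9099, 15.6663) (6.4085, 28.3229) (0, 36.0618) (0, 15.079)]
11. shoelace: 77.9989

Area of P0's cell: 77.9989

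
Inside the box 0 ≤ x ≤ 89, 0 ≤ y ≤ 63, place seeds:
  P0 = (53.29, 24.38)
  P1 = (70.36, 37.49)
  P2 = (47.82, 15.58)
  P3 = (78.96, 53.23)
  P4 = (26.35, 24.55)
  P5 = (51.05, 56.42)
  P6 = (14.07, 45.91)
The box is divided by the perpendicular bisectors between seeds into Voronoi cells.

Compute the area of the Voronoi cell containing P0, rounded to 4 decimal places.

Area of P0's cell: 644.8270

1. box [0,89]×[0,63]: [(0, 0) (89, 0) (89, 63) (0, 63)]
2. ⊥bis P0·P1 via (61.825,30.935): [(0, 0) (85.5835, 0) (37.1986, 63) (0, 63)]  |A|=3867.6375
3. ⊥bis P0·P2 via (50.555,19.98): [(0, 51.4045) (82.6983, 0) (85.5835, 0) (37.1986, 63) (0, 63)]  |A|=1742.1033
4. ⊥bis P0·P3 via (66.125,38.805): [(0, 51.4045) (82.6983, 0) (85.5835, 0) (37.1986, 63) (0, 63)]  |A|=1742.1033
5. ⊥bis P0·P4 via (39.82,24.465): [(39.8338, 26.6442) (82.6983, 0) (85.5835, 0) (40.0398, 59.3006)]  |A|=788.1926
6. ⊥bis P0·P5 via (52.17,40.4): [(39.9151, 39.5432) (39.8338, 26.6442) (82.6983, 0) (85.5835, 0) (54.4342, 40.5583)]  |A|=644.827
7. ⊥bis P0·P6 via (33.68,35.145): [(39.9151, 39.5432) (39.8338, 26.6442) (82.6983, 0) (85.5835, 0) (54.4342, 40.5583)]  |A|=644.827
8. canonical 5-gon: [(39.9151, 39.5432) (39.8338, 26.6442) (82.6983, 0) (85.5835, 0) (54.4342, 40.5583)]
9. shoelace: 644.827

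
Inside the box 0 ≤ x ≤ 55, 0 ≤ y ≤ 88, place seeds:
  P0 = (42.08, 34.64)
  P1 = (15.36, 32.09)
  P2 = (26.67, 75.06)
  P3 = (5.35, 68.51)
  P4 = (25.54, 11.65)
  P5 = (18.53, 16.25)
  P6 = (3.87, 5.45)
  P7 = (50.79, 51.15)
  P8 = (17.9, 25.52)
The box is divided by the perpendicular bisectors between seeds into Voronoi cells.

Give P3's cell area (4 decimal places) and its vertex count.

Area of P3's cell: 629.7977 (4 vertices)

1. box [0,55]×[0,88]: [(0, 0) (55, 0) (55, 88) (0, 88)]
2. ⊥bis P3·P0 via (23.715,51.575): [(0, 25.8575) (55, 85.5017) (55, 88) (0, 88)]  |A|=1777.6216
3. ⊥bis P3·P1 via (10.355,50.3): [(0, 47.4539) (26.6757, 54.7857) (55, 85.5017) (55, 88) (0, 88)]  |A|=1489.5711
4. ⊥bis P3·P2 via (16.01,71.785): [(0, 47.4539) (21.6564, 53.4062) (11.0284, 88) (0, 88)]  |A|=629.7977
5. ⊥bis P3·P4 via (15.445,40.08): [(0, 47.4539) (21.6564, 53.4062) (11.0284, 88) (0, 88)]  |A|=629.7977
6. ⊥bis P3·P5 via (11.94,42.38): [(0, 47.4539) (21.6564, 53.4062) (11.0284, 88) (0, 88)]  |A|=629.7977
7. ⊥bis P3·P6 via (4.61,36.98): [(0, 47.4539) (21.6564, 53.4062) (11.0284, 88) (0, 88)]  |A|=629.7977
8. ⊥bis P3·P7 via (28.07,59.83): [(0, 47.4539) (21.6564, 53.4062) (11.0284, 88) (0, 88)]  |A|=629.7977
9. ⊥bis P3·P8 via (11.625,47.015): [(0, 47.4539) (21.6564, 53.4062) (11.0284, 88) (0, 88)]  |A|=629.7977
10. canonical 4-gon: [(0, 47.4539) (21.6564, 53.4062) (11.0284, 88) (0, 88)]
11. shoelace: 629.7977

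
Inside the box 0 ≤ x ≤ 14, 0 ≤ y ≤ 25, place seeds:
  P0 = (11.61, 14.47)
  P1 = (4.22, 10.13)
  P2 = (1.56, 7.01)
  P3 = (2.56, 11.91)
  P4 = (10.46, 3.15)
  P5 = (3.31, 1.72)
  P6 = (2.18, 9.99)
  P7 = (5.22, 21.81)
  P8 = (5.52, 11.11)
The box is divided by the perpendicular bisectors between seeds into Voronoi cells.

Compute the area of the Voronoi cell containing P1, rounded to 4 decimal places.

1. box [0,14]×[0,25]: [(0, 0) (14, 0) (14, 25) (0, 25)]
2. ⊥bis P1·P0 via (7.915,12.3): [(0, 0) (14, 0) (14, 1.9387) (0.4565, 25) (0, 25)]  |A|=193.835
3. ⊥bis P1·P2 via (2.89,8.57): [(0, 11.0339) (12.942, 0) (14, 0) (14, 1.9387) (0.4565, 25) (0, 25)]  |A|=122.4344
4. ⊥bis P1·P3 via (3.39,11.02): [(1.7788, 9.5174) (12.942, 0) (14, 0) (14, 1.9387) (6.7994, 14.1996)]  |A|=64.5171
5. ⊥bis P1·P4 via (7.34,6.64): [(1.7788, 9.5174) (6.2728, 5.6859) (9.8967, 8.9256) (6.7994, 14.1996)]  |A|=34.7123
6. ⊥bis P1·P5 via (3.765,5.925): [(1.7788, 9.5174) (6.2728, 5.6859) (9.8967, 8.9256) (6.7994, 14.1996)]  |A|=34.7123
7. ⊥bis P1·P6 via (3.2,10.06): [(3.1495, 10.7957) (3.3279, 8.1967) (6.2728, 5.6859) (9.8967, 8.9256) (6.7994, 14.1996)]  |A|=32.817
8. ⊥bis P1·P7 via (4.72,15.97): [(3.1495, 10.7957) (3.3279, 8.1967) (6.2728, 5.6859) (9.8967, 8.9256) (6.7994, 14.1996)]  |A|=32.817
9. ⊥bis P1·P8 via (4.87,10.62): [(4.082, 11.6653) (3.1495, 10.7957) (3.3279, 8.1967) (6.2728, 5.6859) (7.6568, 6.9232)]  |A|=12.8365
10. canonical 5-gon: [(4.082, 11.6653) (3.1495, 10.7957) (3.3279, 8.1967) (6.2728, 5.6859) (7.6568, 6.9232)]
11. shoelace: 12.8365

Area of P1's cell: 12.8365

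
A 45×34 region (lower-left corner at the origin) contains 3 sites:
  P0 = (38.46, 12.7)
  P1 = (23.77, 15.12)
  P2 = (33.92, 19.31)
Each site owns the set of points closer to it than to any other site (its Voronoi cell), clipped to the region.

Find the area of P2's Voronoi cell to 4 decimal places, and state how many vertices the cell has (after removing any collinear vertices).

1. box [0,45]×[0,34]: [(0, 0) (45, 0) (45, 34) (0, 34)]
2. ⊥bis P2·P0 via (36.19,16.005): [(0, 0) (12.8876, 0) (45, 22.056) (45, 34) (0, 34)]  |A|=1175.8634
3. ⊥bis P2·P1 via (28.845,17.215): [(30.8567, 12.3419) (45, 22.056) (45, 34) (21.916, 34)]  |A|=334.4416
4. canonical 4-gon: [(30.8567, 12.3419) (45, 22.056) (45, 34) (21.916, 34)]
5. shoelace: 334.4416

Area of P2's cell: 334.4416 (4 vertices)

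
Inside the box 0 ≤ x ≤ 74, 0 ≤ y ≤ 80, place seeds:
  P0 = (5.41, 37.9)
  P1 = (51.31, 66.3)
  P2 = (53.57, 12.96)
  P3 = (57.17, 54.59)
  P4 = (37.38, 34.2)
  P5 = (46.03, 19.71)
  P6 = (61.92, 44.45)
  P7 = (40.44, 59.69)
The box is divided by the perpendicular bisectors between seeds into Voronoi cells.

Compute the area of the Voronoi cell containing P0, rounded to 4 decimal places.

1. box [0,74]×[0,80]: [(0, 0) (74, 0) (74, 80) (0, 80)]
2. ⊥bis P0·P1 via (28.36,52.1): [(0, 0) (60.5962, 0) (11.0973, 80) (0, 80)]  |A|=2867.7368
3. ⊥bis P0·P2 via (29.49,25.43): [(0, 0) (16.3209, 0) (36.4937, 38.9544) (11.0973, 80) (0, 80)]  |A|=2005.3794
4. ⊥bis P0·P3 via (31.29,46.245): [(0, 0) (16.3209, 0) (34.7356, 35.5594) (30.5361, 48.5829) (11.0973, 80) (0, 80)]  |A|=1986.8024
5. ⊥bis P0·P4 via (21.395,36.05): [(0, 0) (16.3209, 0) (17.4824, 2.2429) (24.0573, 59.054) (11.0973, 80) (0, 80)]  |A|=1586.041
6. ⊥bis P0·P5 via (25.72,28.805): [(0, 0) (12.8209, 0) (18.757, 13.2559) (24.0573, 59.054) (11.0973, 80) (0, 80)]  |A|=1557.8767
7. ⊥bis P0·P6 via (33.665,41.175): [(0, 0) (12.8209, 0) (18.757, 13.2559) (24.0573, 59.054) (11.0973, 80) (0, 80)]  |A|=1557.8767
8. ⊥bis P0·P7 via (22.925,48.795): [(0, 0) (12.8209, 0) (18.757, 13.2559) (22.8786, 48.8695) (3.5143, 80) (0, 80)]  |A|=1361.5061
9. canonical 6-gon: [(0, 0) (12.8209, 0) (18.757, 13.2559) (22.8786, 48.8695) (3.5143, 80) (0, 80)]
10. shoelace: 1361.5061

Area of P0's cell: 1361.5061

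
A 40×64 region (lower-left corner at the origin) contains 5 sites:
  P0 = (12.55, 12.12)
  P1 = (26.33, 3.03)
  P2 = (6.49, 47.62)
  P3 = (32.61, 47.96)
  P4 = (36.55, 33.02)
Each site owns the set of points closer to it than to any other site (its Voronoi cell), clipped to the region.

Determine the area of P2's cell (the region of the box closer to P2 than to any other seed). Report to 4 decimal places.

Area of P2's cell: 659.7181

1. box [0,40]×[0,64]: [(0, 0) (40, 0) (40, 64) (0, 64)]
2. ⊥bis P2·P0 via (9.52,29.87): [(0, 28.2449) (40, 35.0731) (40, 64) (0, 64)]  |A|=1293.6408
3. ⊥bis P2·P1 via (16.41,25.325): [(0, 28.2449) (37.272, 34.6074) (40, 35.8212) (40, 64) (0, 64)]  |A|=1292.6203
4. ⊥bis P2·P3 via (19.55,47.79): [(0, 28.2449) (19.7605, 31.6181) (19.339, 64) (0, 64)]  |A|=666.3862
5. ⊥bis P2·P4 via (21.52,40.32): [(0, 28.2449) (17.0705, 31.1589) (19.6961, 36.5648) (19.339, 64) (0, 64)]  |A|=659.7181
6. canonical 5-gon: [(0, 28.2449) (17.0705, 31.1589) (19.6961, 36.5648) (19.339, 64) (0, 64)]
7. shoelace: 659.7181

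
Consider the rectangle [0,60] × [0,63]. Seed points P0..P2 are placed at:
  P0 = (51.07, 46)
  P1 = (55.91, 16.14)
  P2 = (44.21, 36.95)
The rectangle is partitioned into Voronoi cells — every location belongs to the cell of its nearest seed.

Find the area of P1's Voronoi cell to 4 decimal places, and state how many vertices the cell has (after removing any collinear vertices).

Area of P1's cell: 918.2775 (4 vertices)

1. box [0,60]×[0,63]: [(0, 0) (60, 0) (60, 63) (0, 63)]
2. ⊥bis P1·P0 via (53.49,31.07): [(0, 22.3998) (0, 0) (60, 0) (60, 32.1252)]  |A|=1635.7507
3. ⊥bis P1·P2 via (50.06,26.545): [(59.9791, 32.1218) (2.8462, 0) (60, 0) (60, 32.1252)]  |A|=918.2775
4. canonical 4-gon: [(59.9791, 32.1218) (2.8462, 0) (60, 0) (60, 32.1252)]
5. shoelace: 918.2775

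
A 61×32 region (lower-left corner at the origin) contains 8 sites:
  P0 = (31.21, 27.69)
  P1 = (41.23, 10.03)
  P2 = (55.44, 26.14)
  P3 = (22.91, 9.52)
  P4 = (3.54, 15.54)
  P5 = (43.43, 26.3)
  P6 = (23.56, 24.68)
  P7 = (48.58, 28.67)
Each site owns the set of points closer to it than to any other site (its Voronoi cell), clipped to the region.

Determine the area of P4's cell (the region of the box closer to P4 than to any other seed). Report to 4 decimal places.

1. box [0,61]×[0,32]: [(0, 0) (61, 0) (61, 32) (0, 32)]
2. ⊥bis P4·P0 via (17.375,21.615): [(0, 0) (26.8662, 0) (12.8149, 32) (0, 32)]  |A|=634.8982
3. ⊥bis P4·P1 via (22.385,12.785): [(0, 0) (20.5159, 0) (22.1021, 10.8497) (12.8149, 32) (0, 32)]  |A|=600.4487
4. ⊥bis P4·P2 via (29.49,20.84): [(0, 0) (20.5159, 0) (22.1021, 10.8497) (12.8149, 32) (0, 32)]  |A|=600.4487
5. ⊥bis P4·P3 via (13.225,12.53): [(0, 0) (9.3308, 0) (16.5983, 23.3839) (12.8149, 32) (0, 32)]  |A|=429.875
6. ⊥bis P4·P5 via (23.485,20.92): [(0, 0) (9.3308, 0) (16.5983, 23.3839) (12.8149, 32) (0, 32)]  |A|=429.875
7. ⊥bis P4·P6 via (13.55,20.11): [(0, 0) (9.3308, 0) (14.7583, 17.4634) (8.1217, 32) (0, 32)]  |A|=376.637
8. ⊥bis P4·P7 via (26.06,22.105): [(0, 0) (9.3308, 0) (14.7583, 17.4634) (8.1217, 32) (0, 32)]  |A|=376.637
9. canonical 5-gon: [(0, 0) (9.3308, 0) (14.7583, 17.4634) (8.1217, 32) (0, 32)]
10. shoelace: 376.637

Area of P4's cell: 376.6370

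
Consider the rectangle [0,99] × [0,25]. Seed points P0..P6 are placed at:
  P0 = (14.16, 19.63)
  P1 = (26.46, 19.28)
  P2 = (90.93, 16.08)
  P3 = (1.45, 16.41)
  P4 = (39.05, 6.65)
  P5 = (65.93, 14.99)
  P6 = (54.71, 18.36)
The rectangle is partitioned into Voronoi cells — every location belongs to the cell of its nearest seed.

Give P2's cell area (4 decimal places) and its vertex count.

1. box [0,99]×[0,25]: [(0, 0) (99, 0) (99, 25) (0, 25)]
2. ⊥bis P2·P0 via (52.545,17.855): [(51.7193, 0) (99, 0) (99, 25) (52.8754, 25)]  |A|=1167.5657
3. ⊥bis P2·P1 via (58.695,17.68): [(57.8174, 0) (99, 0) (99, 25) (59.0583, 25)]  |A|=1014.0528
4. ⊥bis P2·P3 via (46.19,16.245): [(57.8174, 0) (99, 0) (99, 25) (59.0583, 25)]  |A|=1014.0528
5. ⊥bis P2·P4 via (64.99,11.365): [(67.0558, 0) (99, 0) (99, 25) (62.5116, 25)]  |A|=855.4076
6. ⊥bis P2·P5 via (78.43,15.535): [(79.1073, 0) (99, 0) (99, 25) (78.0173, 25)]  |A|=510.9418
7. ⊥bis P2·P6 via (72.82,17.22): [(79.1073, 0) (99, 0) (99, 25) (78.0173, 25)]  |A|=510.9418
8. canonical 4-gon: [(79.1073, 0) (99, 0) (99, 25) (78.0173, 25)]
9. shoelace: 510.9418

Area of P2's cell: 510.9418 (4 vertices)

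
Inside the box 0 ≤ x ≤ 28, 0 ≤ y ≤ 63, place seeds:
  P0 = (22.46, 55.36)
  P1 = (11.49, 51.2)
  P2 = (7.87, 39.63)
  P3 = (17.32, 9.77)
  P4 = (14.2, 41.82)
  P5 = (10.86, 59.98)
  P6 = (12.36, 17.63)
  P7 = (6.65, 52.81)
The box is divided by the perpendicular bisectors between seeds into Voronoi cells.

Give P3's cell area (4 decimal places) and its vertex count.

Area of P3's cell: 368.7579 (4 vertices)

1. box [0,28]×[0,63]: [(0, 0) (28, 0) (28, 63) (0, 63)]
2. ⊥bis P3·P0 via (19.89,32.565): [(0, 34.8075) (0, 0) (28, 0) (28, 31.6506)]  |A|=930.4137
3. ⊥bis P3·P1 via (14.405,30.485): [(25.0511, 31.9831) (0, 28.4579) (0, 0) (28, 0) (28, 31.6506)]  |A|=850.8822
4. ⊥bis P3·P2 via (12.595,24.7): [(0, 20.714) (0, 0) (28, 0) (28, 29.5753)]  |A|=704.0502
5. ⊥bis P3·P4 via (15.76,25.795): [(16.186, 25.8365) (0, 20.714) (0, 0) (28, 0) (28, 26.9865)]  |A|=688.7582
6. ⊥bis P3·P5 via (14.09,34.875): [(16.186, 25.8365) (0, 20.714) (0, 0) (28, 0) (28, 26.9865)]  |A|=688.7582
7. ⊥bis P3·P6 via (14.84,13.7): [(0, 4.3353) (0, 0) (28, 0) (28, 22.0045)]  |A|=368.7579
8. ⊥bis P3·P7 via (11.985,31.29): [(0, 4.3353) (0, 0) (28, 0) (28, 22.0045)]  |A|=368.7579
9. canonical 4-gon: [(0, 4.3353) (0, 0) (28, 0) (28, 22.0045)]
10. shoelace: 368.7579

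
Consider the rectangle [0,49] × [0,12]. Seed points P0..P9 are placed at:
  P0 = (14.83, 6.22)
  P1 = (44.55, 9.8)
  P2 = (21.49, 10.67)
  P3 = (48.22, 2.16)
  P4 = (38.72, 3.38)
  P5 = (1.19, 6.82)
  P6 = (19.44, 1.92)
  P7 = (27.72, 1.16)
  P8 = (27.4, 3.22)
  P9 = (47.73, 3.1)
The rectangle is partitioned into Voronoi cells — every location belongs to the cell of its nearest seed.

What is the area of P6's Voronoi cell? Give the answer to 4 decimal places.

1. box [0,49]×[0,12]: [(0, 0) (49, 0) (49, 12) (0, 12)]
2. ⊥bis P6·P0 via (17.135,4.07): [(13.3387, 0) (49, 0) (49, 12) (24.5317, 12)]  |A|=360.7774
3. ⊥bis P6·P1 via (31.995,5.86): [(13.3387, 0) (33.834, 0) (30.0682, 12) (24.5317, 12)]  |A|=156.1902
4. ⊥bis P6·P2 via (20.465,6.295): [(19.4354, 6.5362) (13.3387, 0) (33.834, 0) (32.7627, 3.4138)]  |A|=88.0569
5. ⊥bis P6·P3 via (33.83,2.04): [(19.4354, 6.5362) (13.3387, 0) (33.834, 0) (32.7627, 3.4138)]  |A|=88.0569
6. ⊥bis P6·P4 via (29.08,2.65): [(28.9546, 4.306) (19.4354, 6.5362) (13.3387, 0) (29.2807, 0)]  |A|=72.2315
7. ⊥bis P6·P5 via (10.315,4.37): [(28.9546, 4.306) (19.4354, 6.5362) (13.3387, 0) (29.2807, 0)]  |A|=72.2315
8. ⊥bis P6·P7 via (23.58,1.54): [(23.9417, 5.4805) (19.4354, 6.5362) (13.3387, 0) (23.4386, 0)]  |A|=45.6217
9. ⊥bis P6·P8 via (23.42,2.57): [(23.583, 1.5722) (22.905, 5.7233) (19.4354, 6.5362) (13.3387, 0) (23.4386, 0)]  |A|=43.5523
10. ⊥bis P6·P9 via (33.585,2.51): [(23.583, 1.5722) (22.905, 5.7233) (19.4354, 6.5362) (13.3387, 0) (23.4386, 0)]  |A|=43.5523
11. canonical 5-gon: [(23.583, 1.5722) (22.905, 5.7233) (19.4354, 6.5362) (13.3387, 0) (23.4386, 0)]
12. shoelace: 43.5523

Area of P6's cell: 43.5523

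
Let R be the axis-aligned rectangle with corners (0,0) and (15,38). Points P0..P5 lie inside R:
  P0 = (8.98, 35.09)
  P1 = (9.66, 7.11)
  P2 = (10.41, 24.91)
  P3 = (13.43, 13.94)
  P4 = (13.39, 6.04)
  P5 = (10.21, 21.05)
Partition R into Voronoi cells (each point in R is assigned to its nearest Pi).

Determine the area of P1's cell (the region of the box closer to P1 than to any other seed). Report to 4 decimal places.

Area of P1's cell: 148.0886

1. box [0,15]×[0,38]: [(0, 0) (15, 0) (15, 38) (0, 38)]
2. ⊥bis P1·P0 via (9.32,21.1): [(0, 20.8735) (0, 0) (15, 0) (15, 21.238)]  |A|=315.8365
3. ⊥bis P1·P2 via (10.035,16.01): [(0, 16.4328) (0, 0) (15, 0) (15, 15.8008)]  |A|=241.7522
4. ⊥bis P1·P3 via (11.545,10.525): [(0.9116, 16.3944) (0, 16.4328) (0, 0) (15, 0) (15, 8.6179)]  |A|=191.1544
5. ⊥bis P1·P4 via (11.525,6.575): [(12.506, 9.9946) (0.9116, 16.3944) (0, 16.4328) (0, 0) (9.6389, 0)]  |A|=153.6165
6. ⊥bis P1·P5 via (9.935,14.08): [(12.506, 9.9946) (4.7326, 14.2853) (0, 14.472) (0, 0) (9.6389, 0)]  |A|=148.0886
7. canonical 5-gon: [(12.506, 9.9946) (4.7326, 14.2853) (0, 14.472) (0, 0) (9.6389, 0)]
8. shoelace: 148.0886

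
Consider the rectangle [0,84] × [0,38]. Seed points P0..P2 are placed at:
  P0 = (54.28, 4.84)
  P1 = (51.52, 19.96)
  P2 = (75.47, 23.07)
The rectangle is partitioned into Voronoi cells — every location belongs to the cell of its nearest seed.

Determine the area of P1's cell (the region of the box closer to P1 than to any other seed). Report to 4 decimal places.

Area of P1's cell: 1856.2633

1. box [0,84]×[0,38]: [(0, 0) (84, 0) (84, 38) (0, 38)]
2. ⊥bis P1·P0 via (52.9,12.4): [(0, 2.7437) (84, 18.077) (84, 38) (0, 38)]  |A|=2317.5333
3. ⊥bis P1·P2 via (63.495,21.515): [(0, 2.7437) (64.4059, 14.5003) (61.3544, 38) (0, 38)]  |A|=1856.2633
4. canonical 4-gon: [(0, 2.7437) (64.4059, 14.5003) (61.3544, 38) (0, 38)]
5. shoelace: 1856.2633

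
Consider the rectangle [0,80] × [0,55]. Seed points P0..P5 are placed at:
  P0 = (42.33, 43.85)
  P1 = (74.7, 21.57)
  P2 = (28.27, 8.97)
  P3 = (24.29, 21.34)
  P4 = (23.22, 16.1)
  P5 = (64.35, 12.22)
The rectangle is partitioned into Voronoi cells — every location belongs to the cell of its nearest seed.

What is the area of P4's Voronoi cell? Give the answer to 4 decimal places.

Area of P4's cell: 446.5328

1. box [0,80]×[0,55]: [(0, 0) (80, 0) (80, 55) (0, 55)]
2. ⊥bis P4·P0 via (32.775,29.975): [(0, 52.5455) (0, 0) (76.3023, 0)]  |A|=2004.6691
3. ⊥bis P4·P1 via (48.96,18.835): [(48.9607, 18.8288) (0, 52.5455) (0, 0) (50.9613, 0)]  |A|=1766.0995
4. ⊥bis P4·P2 via (25.745,12.535): [(41.6952, 23.8321) (0, 52.5455) (0, 0) (8.0471, 0)]  |A|=1191.3359
5. ⊥bis P4·P3 via (23.755,18.72): [(32.0779, 17.0205) (0, 23.5707) (0, 0) (8.0471, 0)]  |A|=446.5328
6. ⊥bis P4·P5 via (43.785,14.16): [(32.0779, 17.0205) (0, 23.5707) (0, 0) (8.0471, 0)]  |A|=446.5328
7. canonical 4-gon: [(32.0779, 17.0205) (0, 23.5707) (0, 0) (8.0471, 0)]
8. shoelace: 446.5328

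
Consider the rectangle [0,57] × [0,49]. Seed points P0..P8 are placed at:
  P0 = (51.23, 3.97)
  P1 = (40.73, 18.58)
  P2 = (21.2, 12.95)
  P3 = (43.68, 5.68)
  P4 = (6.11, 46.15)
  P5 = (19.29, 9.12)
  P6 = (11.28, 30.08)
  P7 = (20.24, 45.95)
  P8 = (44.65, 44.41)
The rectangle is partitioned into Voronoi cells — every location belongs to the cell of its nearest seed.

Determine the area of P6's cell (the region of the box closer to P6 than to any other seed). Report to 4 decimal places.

1. box [0,57]×[0,49]: [(0, 0) (57, 0) (57, 49) (0, 49)]
2. ⊥bis P6·P0 via (31.255,17.025): [(0, 0) (20.128, 0) (52.1528, 49) (0, 49)]  |A|=1770.8802
3. ⊥bis P6·P1 via (26.005,24.33): [(0, 0) (16.5043, 0) (35.6384, 49) (0, 49)]  |A|=1277.4978
4. ⊥bis P6·P2 via (16.24,21.515): [(0, 12.1104) (27.438, 27.9998) (35.6384, 49) (0, 49)]  |A|=880.2964
5. ⊥bis P6·P3 via (27.48,17.88): [(0, 12.1104) (27.438, 27.9998) (35.6384, 49) (0, 49)]  |A|=880.2964
6. ⊥bis P6·P4 via (8.695,38.115): [(0, 35.3177) (0, 12.1104) (27.438, 27.9998) (34.6484, 46.4647)]  |A|=598.0831
7. ⊥bis P6·P5 via (15.285,19.6): [(0, 35.3177) (0, 13.7587) (8.3696, 16.9572) (27.438, 27.9998) (34.6484, 46.4647)]  |A|=591.1852
8. ⊥bis P6·P7 via (15.76,38.015): [(13.0827, 39.5266) (0, 35.3177) (0, 13.7587) (8.3696, 16.9572) (27.438, 27.9998) (28.5329, 30.8036)]  |A|=443.5287
9. ⊥bis P6·P8 via (27.965,37.245): [(13.0827, 39.5266) (0, 35.3177) (0, 13.7587) (8.3696, 16.9572) (27.438, 27.9998) (28.5329, 30.8036)]  |A|=443.5287
10. canonical 6-gon: [(13.0827, 39.5266) (0, 35.3177) (0, 13.7587) (8.3696, 16.9572) (27.438, 27.9998) (28.5329, 30.8036)]
11. shoelace: 443.5287

Area of P6's cell: 443.5287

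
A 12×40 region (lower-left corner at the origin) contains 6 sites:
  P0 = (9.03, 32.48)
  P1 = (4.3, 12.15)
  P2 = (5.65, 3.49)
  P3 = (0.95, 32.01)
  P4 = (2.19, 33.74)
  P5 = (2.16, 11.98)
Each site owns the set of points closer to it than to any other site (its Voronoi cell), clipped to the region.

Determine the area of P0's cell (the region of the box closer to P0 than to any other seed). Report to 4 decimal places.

Area of P0's cell: 114.7237

1. box [0,12]×[0,40]: [(0, 0) (12, 0) (12, 40) (0, 40)]
2. ⊥bis P0·P1 via (6.665,22.315): [(0, 23.8657) (12, 21.0738) (12, 40) (0, 40)]  |A|=210.3634
3. ⊥bis P0·P2 via (7.34,17.985): [(0, 23.8657) (12, 21.0738) (12, 40) (0, 40)]  |A|=210.3634
4. ⊥bis P0·P3 via (4.99,32.245): [(5.5526, 22.5738) (12, 21.0738) (12, 40) (4.5389, 40)]  |A|=126.0221
5. ⊥bis P0·P4 via (5.61,33.11): [(5.1006, 30.3444) (5.5526, 22.5738) (12, 21.0738) (12, 40) (6.8792, 40)]  |A|=114.7237
6. ⊥bis P0·P5 via (5.595,22.23): [(5.1006, 30.3444) (5.5526, 22.5738) (12, 21.0738) (12, 40) (6.8792, 40)]  |A|=114.7237
7. canonical 5-gon: [(5.1006, 30.3444) (5.5526, 22.5738) (12, 21.0738) (12, 40) (6.8792, 40)]
8. shoelace: 114.7237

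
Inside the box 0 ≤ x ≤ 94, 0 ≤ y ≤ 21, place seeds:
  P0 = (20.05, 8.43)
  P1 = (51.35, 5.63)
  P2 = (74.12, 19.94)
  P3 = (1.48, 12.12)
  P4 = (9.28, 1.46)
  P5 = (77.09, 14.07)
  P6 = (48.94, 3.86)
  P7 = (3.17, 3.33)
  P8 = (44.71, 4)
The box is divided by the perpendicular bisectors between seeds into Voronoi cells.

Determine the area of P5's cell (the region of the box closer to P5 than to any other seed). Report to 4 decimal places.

Area of P5's cell: 515.7009

1. box [0,94]×[0,21]: [(0, 0) (94, 0) (94, 21) (0, 21)]
2. ⊥bis P5·P0 via (48.57,11.25): [(49.6824, 0) (94, 0) (94, 21) (47.6059, 21)]  |A|=952.4727
3. ⊥bis P5·P1 via (64.22,9.85): [(67.4498, 0) (94, 0) (94, 21) (60.564, 21)]  |A|=629.8558
4. ⊥bis P5·P2 via (75.605,17.005): [(63.8278, 11.0462) (67.4498, 0) (94, 0) (94, 21) (83.5008, 21)]  |A|=515.7009
5. ⊥bis P5·P3 via (39.285,13.095): [(63.8278, 11.0462) (67.4498, 0) (94, 0) (94, 21) (83.5008, 21)]  |A|=515.7009
6. ⊥bis P5·P4 via (43.185,7.765): [(63.8278, 11.0462) (67.4498, 0) (94, 0) (94, 21) (83.5008, 21)]  |A|=515.7009
7. ⊥bis P5·P6 via (63.015,8.965): [(63.8278, 11.0462) (67.4498, 0) (94, 0) (94, 21) (83.5008, 21)]  |A|=515.7009
8. ⊥bis P5·P7 via (40.13,8.7): [(63.8278, 11.0462) (67.4498, 0) (94, 0) (94, 21) (83.5008, 21)]  |A|=515.7009
9. ⊥bis P5·P8 via (60.9,9.035): [(63.8278, 11.0462) (67.4498, 0) (94, 0) (94, 21) (83.5008, 21)]  |A|=515.7009
10. canonical 5-gon: [(63.8278, 11.0462) (67.4498, 0) (94, 0) (94, 21) (83.5008, 21)]
11. shoelace: 515.7009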